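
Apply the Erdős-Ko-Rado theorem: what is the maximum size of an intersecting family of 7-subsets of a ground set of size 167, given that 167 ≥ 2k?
max |F| = C(166, 6) = 26523563913

Erdős-Ko-Rado (1961): when n ≥ 2k, max |F| = C(n−1, k−1). The bound is attained by the star {A : i ∈ A} for any fixed i ∈ [n]. Here C(167−1, 7−1) = C(166, 6) = 26523563913.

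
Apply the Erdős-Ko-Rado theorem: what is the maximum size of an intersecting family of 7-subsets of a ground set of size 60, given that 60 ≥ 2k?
max |F| = C(59, 6) = 45057474

Erdős-Ko-Rado (1961): when n ≥ 2k, max |F| = C(n−1, k−1). The bound is attained by the star {A : i ∈ A} for any fixed i ∈ [n]. Here C(60−1, 7−1) = C(59, 6) = 45057474.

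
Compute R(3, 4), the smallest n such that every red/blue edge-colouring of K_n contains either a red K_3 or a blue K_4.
R(3, 4) = 9

Lower bound: an explicit 2-colouring of K_{8} (typically a Paley-type or other structured construction) avoids a red K_3 and a blue K_4, showing R(3, 4) > 8.
Upper bound: the Erdős–Szekeres recurrence R(r, t') ≤ R(r−1, t') + R(r, t'−1) (with the −1 refinement when both summands are even) yields R(3, 4) ≤ 9.
Hence R(3, 4) = 9.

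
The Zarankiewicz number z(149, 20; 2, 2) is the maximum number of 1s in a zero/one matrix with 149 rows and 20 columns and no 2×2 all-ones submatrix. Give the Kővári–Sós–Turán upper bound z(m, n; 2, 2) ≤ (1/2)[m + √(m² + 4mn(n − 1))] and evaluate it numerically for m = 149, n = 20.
z(149, 20; 2, 2) ≤ (1/2)[149 + √(149² + 4·149·20·19)] = (1/2)[149 + √248681] = 323.8396

Kővári–Sós–Turán: let r_1, ..., r_149 be the row sums and z = Σ r_i the total number of 1s. Each pair of columns can share at most one row with both entries 1 (else a 2×2 all-ones block appears), so Σ_i C(r_i, 2) ≤ C(20, 2) = 190. By convexity Σ_i C(r_i, 2) ≥ 149·C(z/149, 2) = z(z − 149)/(2·149), giving z² − 149z − 149·20·19 ≤ 0 and hence z ≤ (1/2)[149 + √(22201 + 4·56620)] = (1/2)[149 + √248681] ≈ (1/2)(149 + 498.6793) = 323.8396.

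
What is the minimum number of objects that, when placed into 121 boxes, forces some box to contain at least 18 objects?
n = (18 − 1)·121 + 1 = 2058

By the generalised pigeonhole principle, to guarantee some box contains ≥ r objects we need more than (r − 1) · k objects total. Threshold: n = (r − 1) · k + 1. With r = 18 and k = 121: n = 17 · 121 + 1 = 2057 + 1 = 2058. For n = 2057 = 17 · 121, we can put exactly 17 objects in every box, avoiding 18 in any single one — so 2058 is tight.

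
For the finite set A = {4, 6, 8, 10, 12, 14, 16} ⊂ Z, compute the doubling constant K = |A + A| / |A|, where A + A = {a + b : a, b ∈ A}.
K = |A + A| / |A| = 13/7

Enumerate A + A = {a + b : a, b ∈ A}. With |A| = 7, there are |A|^2 = 49 ordered sum pairs; collecting distinct values, A + A = {8, 10, 12, 14, 16, 18, 20, 22, 24, 26, 28, 30, 32}, so |A + A| = 13. Thus K = 13/7. Here |A + A| = 2|A| − 1 = 13, the minimum possible — so K = 13/7 is minimal, which holds iff A is an arithmetic progression.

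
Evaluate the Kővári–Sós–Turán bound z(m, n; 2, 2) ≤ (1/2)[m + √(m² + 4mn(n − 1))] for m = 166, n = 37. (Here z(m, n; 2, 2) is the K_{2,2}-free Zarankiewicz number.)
z(166, 37; 2, 2) ≤ (1/2)[166 + √(166² + 4·166·37·36)] = (1/2)[166 + √912004] = 560.4945

Kővári–Sós–Turán: let r_1, ..., r_166 be the row sums and z = Σ r_i the total number of 1s. Each pair of columns can share at most one row with both entries 1 (else a 2×2 all-ones block appears), so Σ_i C(r_i, 2) ≤ C(37, 2) = 666. By convexity Σ_i C(r_i, 2) ≥ 166·C(z/166, 2) = z(z − 166)/(2·166), giving z² − 166z − 166·37·36 ≤ 0 and hence z ≤ (1/2)[166 + √(27556 + 4·221112)] = (1/2)[166 + √912004] ≈ (1/2)(166 + 954.989) = 560.4945.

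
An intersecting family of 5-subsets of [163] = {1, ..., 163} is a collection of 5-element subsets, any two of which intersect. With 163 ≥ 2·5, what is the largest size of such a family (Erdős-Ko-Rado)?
max |F| = C(162, 4) = 27646920

Erdős-Ko-Rado (1961): when n ≥ 2k, max |F| = C(n−1, k−1). The bound is attained by the star {A : i ∈ A} for any fixed i ∈ [n]. Here C(163−1, 5−1) = C(162, 4) = 27646920.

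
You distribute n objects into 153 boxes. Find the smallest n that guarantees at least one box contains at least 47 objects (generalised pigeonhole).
n = (47 − 1)·153 + 1 = 7039

By the generalised pigeonhole principle, to guarantee some box contains ≥ r objects we need more than (r − 1) · k objects total. Threshold: n = (r − 1) · k + 1. With r = 47 and k = 153: n = 46 · 153 + 1 = 7038 + 1 = 7039. For n = 7038 = 46 · 153, we can put exactly 46 objects in every box, avoiding 47 in any single one — so 7039 is tight.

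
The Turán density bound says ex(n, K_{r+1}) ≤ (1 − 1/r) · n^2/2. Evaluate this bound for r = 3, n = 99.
Turán density bound = (2/3) · 99^2/2 = 3267

Turán's theorem: ex(n, K_{r+1}) is achieved by the complete r-partite Turán graph T(n, r) with parts as balanced as possible, and is at most (1 − 1/r) · n^2/2. For r = 3, n = 99: the density bound is (2/3) · 9801/2 = 3267. Since 3 ∣ 99, the Turán graph T(99, 3) has parts of equal size 33, and its edge count e(T(99, 3)) = 3267 attains the density bound exactly.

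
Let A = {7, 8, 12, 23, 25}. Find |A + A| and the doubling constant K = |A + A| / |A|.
K = |A + A| / |A| = 15/5 = 3

Enumerate A + A = {a + b : a, b ∈ A}. With |A| = 5, there are |A|^2 = 25 ordered sum pairs; collecting distinct values, A + A = {14, 15, 16, 19, 20, 24, 30, 31, 32, 33, 35, 37, 46, 48, 50}, so |A + A| = 15. Thus K = 15/5 = 3. For comparison, the minimum possible |A + A| over all 5-element sets is 2·5 − 1 = 9 (so min K = 9/5), attained only by arithmetic progressions.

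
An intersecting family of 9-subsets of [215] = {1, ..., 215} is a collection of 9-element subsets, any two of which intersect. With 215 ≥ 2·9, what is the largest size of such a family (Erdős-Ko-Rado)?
max |F| = C(214, 8) = 95563144300338

Erdős-Ko-Rado (1961): when n ≥ 2k, max |F| = C(n−1, k−1). The bound is attained by the star {A : i ∈ A} for any fixed i ∈ [n]. Here C(215−1, 9−1) = C(214, 8) = 95563144300338.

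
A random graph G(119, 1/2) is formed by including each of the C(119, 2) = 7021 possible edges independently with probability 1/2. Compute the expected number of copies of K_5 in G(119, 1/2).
E[# K_5] = C(119, 5) · (1/2)^C(5, 2) = 182637273 / 2^10 ≈ 178356.711914

For each 5-subset S of vertices (there are C(119, 5) = 182637273 such S), let X_S = 1 if S induces a K_5 (all C(5, 2) = 10 edges present). Then P(X_S = 1) = (1/2)^10 = 1/1024. By linearity of expectation, E[# K_5] = C(119, 5) · (1/2)^10 = 182637273 / 1024 ≈ 178356.711914.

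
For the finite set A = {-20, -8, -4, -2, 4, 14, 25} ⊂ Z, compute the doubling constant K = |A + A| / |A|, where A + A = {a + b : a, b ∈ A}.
K = |A + A| / |A| = 25/7

Enumerate A + A = {a + b : a, b ∈ A}. With |A| = 7, there are |A|^2 = 49 ordered sum pairs; collecting distinct values, A + A = {-40, -28, -24, -22, -16, -12, -10, -8, -6, -4, 0, 2, 5, 6, 8, 10, 12, 17, 18, 21, 23, 28, 29, 39, 50}, so |A + A| = 25. Thus K = 25/7. For comparison, the minimum possible |A + A| over all 7-element sets is 2·7 − 1 = 13 (so min K = 13/7), attained only by arithmetic progressions.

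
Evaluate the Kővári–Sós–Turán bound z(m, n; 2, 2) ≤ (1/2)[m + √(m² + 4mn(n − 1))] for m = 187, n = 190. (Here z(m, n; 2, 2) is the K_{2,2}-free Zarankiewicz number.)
z(187, 190; 2, 2) ≤ (1/2)[187 + √(187² + 4·187·190·189)] = (1/2)[187 + √26895649] = 2686.5508

Kővári–Sós–Turán: let r_1, ..., r_187 be the row sums and z = Σ r_i the total number of 1s. Each pair of columns can share at most one row with both entries 1 (else a 2×2 all-ones block appears), so Σ_i C(r_i, 2) ≤ C(190, 2) = 17955. By convexity Σ_i C(r_i, 2) ≥ 187·C(z/187, 2) = z(z − 187)/(2·187), giving z² − 187z − 187·190·189 ≤ 0 and hence z ≤ (1/2)[187 + √(34969 + 4·6715170)] = (1/2)[187 + √26895649] ≈ (1/2)(187 + 5186.1015) = 2686.5508.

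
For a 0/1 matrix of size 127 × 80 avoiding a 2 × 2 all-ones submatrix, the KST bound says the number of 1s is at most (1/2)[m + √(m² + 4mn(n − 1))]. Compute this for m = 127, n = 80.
z(127, 80; 2, 2) ≤ (1/2)[127 + √(127² + 4·127·80·79)] = (1/2)[127 + √3226689] = 961.6493

Kővári–Sós–Turán: let r_1, ..., r_127 be the row sums and z = Σ r_i the total number of 1s. Each pair of columns can share at most one row with both entries 1 (else a 2×2 all-ones block appears), so Σ_i C(r_i, 2) ≤ C(80, 2) = 3160. By convexity Σ_i C(r_i, 2) ≥ 127·C(z/127, 2) = z(z − 127)/(2·127), giving z² − 127z − 127·80·79 ≤ 0 and hence z ≤ (1/2)[127 + √(16129 + 4·802640)] = (1/2)[127 + √3226689] ≈ (1/2)(127 + 1796.2987) = 961.6493.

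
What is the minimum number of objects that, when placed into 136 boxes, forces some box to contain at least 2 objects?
n = (2 − 1)·136 + 1 = 137

By the generalised pigeonhole principle, to guarantee some box contains ≥ r objects we need more than (r − 1) · k objects total. Threshold: n = (r − 1) · k + 1. With r = 2 and k = 136: n = 1 · 136 + 1 = 136 + 1 = 137. For n = 136 = 1 · 136, we can put exactly 1 objects in every box, avoiding 2 in any single one — so 137 is tight.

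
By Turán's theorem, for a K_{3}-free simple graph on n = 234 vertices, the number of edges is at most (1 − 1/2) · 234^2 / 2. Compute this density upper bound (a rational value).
Turán density bound = (1/2) · 234^2/2 = 13689

Turán's theorem: ex(n, K_{r+1}) is achieved by the complete r-partite Turán graph T(n, r) with parts as balanced as possible, and is at most (1 − 1/r) · n^2/2. For r = 2, n = 234: the density bound is (1/2) · 54756/2 = 13689. Since 2 ∣ 234, the Turán graph T(234, 2) has parts of equal size 117, and its edge count e(T(234, 2)) = 13689 attains the density bound exactly.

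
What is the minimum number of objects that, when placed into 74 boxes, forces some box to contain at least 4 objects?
n = (4 − 1)·74 + 1 = 223

By the generalised pigeonhole principle, to guarantee some box contains ≥ r objects we need more than (r − 1) · k objects total. Threshold: n = (r − 1) · k + 1. With r = 4 and k = 74: n = 3 · 74 + 1 = 222 + 1 = 223. For n = 222 = 3 · 74, we can put exactly 3 objects in every box, avoiding 4 in any single one — so 223 is tight.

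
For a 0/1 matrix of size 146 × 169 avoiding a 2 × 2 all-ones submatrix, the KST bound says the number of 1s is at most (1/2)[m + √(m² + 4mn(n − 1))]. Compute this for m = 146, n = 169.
z(146, 169; 2, 2) ≤ (1/2)[146 + √(146² + 4·146·169·168)] = (1/2)[146 + √16602244] = 2110.2926

Kővári–Sós–Turán: let r_1, ..., r_146 be the row sums and z = Σ r_i the total number of 1s. Each pair of columns can share at most one row with both entries 1 (else a 2×2 all-ones block appears), so Σ_i C(r_i, 2) ≤ C(169, 2) = 14196. By convexity Σ_i C(r_i, 2) ≥ 146·C(z/146, 2) = z(z − 146)/(2·146), giving z² − 146z − 146·169·168 ≤ 0 and hence z ≤ (1/2)[146 + √(21316 + 4·4145232)] = (1/2)[146 + √16602244] ≈ (1/2)(146 + 4074.5851) = 2110.2926.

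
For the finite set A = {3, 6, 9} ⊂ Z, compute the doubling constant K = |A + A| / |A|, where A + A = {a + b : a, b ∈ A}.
K = |A + A| / |A| = 5/3

Enumerate A + A = {a + b : a, b ∈ A}. With |A| = 3, there are |A|^2 = 9 ordered sum pairs; collecting distinct values, A + A = {6, 9, 12, 15, 18}, so |A + A| = 5. Thus K = 5/3. Here |A + A| = 2|A| − 1 = 5, the minimum possible — so K = 5/3 is minimal, which holds iff A is an arithmetic progression.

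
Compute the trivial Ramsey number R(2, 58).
R(2, 58) = 58

R(2, k) = k for all k ≥ 2: in a 2-colouring of K_k, either some edge is red (a red K_2) or all edges are blue (a blue K_k). And K_{57} coloured all-blue has no blue K_58, so R(2, 58) > 57. Hence R(2, 58) = 58.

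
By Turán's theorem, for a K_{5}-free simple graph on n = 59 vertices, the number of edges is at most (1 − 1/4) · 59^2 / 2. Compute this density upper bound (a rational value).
Turán density bound = (3/4) · 59^2/2 = 10443/8 ≈ 1305.375

Turán's theorem: ex(n, K_{r+1}) is achieved by the complete r-partite Turán graph T(n, r) with parts as balanced as possible, and is at most (1 − 1/r) · n^2/2. For r = 4, n = 59: the density bound is (3/4) · 3481/2 = 10443/8 ≈ 1305.375. The integer-valued extremum is e(T(59, 4)) = 1305, which is strictly less than the density bound 10443/8 since 4 ∤ 59 (the parts of T(59, 4) cannot all be equal).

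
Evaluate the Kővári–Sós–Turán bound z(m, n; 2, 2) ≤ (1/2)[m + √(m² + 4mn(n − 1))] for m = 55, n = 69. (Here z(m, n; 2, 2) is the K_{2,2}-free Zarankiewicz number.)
z(55, 69; 2, 2) ≤ (1/2)[55 + √(55² + 4·55·69·68)] = (1/2)[55 + √1035265] = 536.2399

Kővári–Sós–Turán: let r_1, ..., r_55 be the row sums and z = Σ r_i the total number of 1s. Each pair of columns can share at most one row with both entries 1 (else a 2×2 all-ones block appears), so Σ_i C(r_i, 2) ≤ C(69, 2) = 2346. By convexity Σ_i C(r_i, 2) ≥ 55·C(z/55, 2) = z(z − 55)/(2·55), giving z² − 55z − 55·69·68 ≤ 0 and hence z ≤ (1/2)[55 + √(3025 + 4·258060)] = (1/2)[55 + √1035265] ≈ (1/2)(55 + 1017.4797) = 536.2399.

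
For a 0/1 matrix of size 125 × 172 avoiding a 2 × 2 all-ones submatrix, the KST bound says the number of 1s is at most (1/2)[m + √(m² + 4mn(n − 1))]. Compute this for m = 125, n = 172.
z(125, 172; 2, 2) ≤ (1/2)[125 + √(125² + 4·125·172·171)] = (1/2)[125 + √14721625] = 1980.9385

Kővári–Sós–Turán: let r_1, ..., r_125 be the row sums and z = Σ r_i the total number of 1s. Each pair of columns can share at most one row with both entries 1 (else a 2×2 all-ones block appears), so Σ_i C(r_i, 2) ≤ C(172, 2) = 14706. By convexity Σ_i C(r_i, 2) ≥ 125·C(z/125, 2) = z(z − 125)/(2·125), giving z² − 125z − 125·172·171 ≤ 0 and hence z ≤ (1/2)[125 + √(15625 + 4·3676500)] = (1/2)[125 + √14721625] ≈ (1/2)(125 + 3836.877) = 1980.9385.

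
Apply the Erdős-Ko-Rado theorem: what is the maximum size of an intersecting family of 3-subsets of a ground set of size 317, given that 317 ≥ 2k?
max |F| = C(316, 2) = 49770

The Erdős-Ko-Rado theorem states: for n ≥ 2k, an intersecting family of k-subsets of an n-element set has size at most C(n − 1, k − 1), with equality for 'star' families {A ⊆ [n] : |A| = k, i ∈ A} (fix an element i). For n = 317, k = 3: C(316, 2) = 49770.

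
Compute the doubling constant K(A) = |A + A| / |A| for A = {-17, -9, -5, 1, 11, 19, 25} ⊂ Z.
K = |A + A| / |A| = 25/7

Enumerate A + A = {a + b : a, b ∈ A}. With |A| = 7, there are |A|^2 = 49 ordered sum pairs; collecting distinct values, A + A = {-34, -26, -22, -18, -16, -14, -10, -8, -6, -4, 2, 6, 8, 10, 12, 14, 16, 20, 22, 26, 30, 36, 38, 44, 50}, so |A + A| = 25. Thus K = 25/7. For comparison, the minimum possible |A + A| over all 7-element sets is 2·7 − 1 = 13 (so min K = 13/7), attained only by arithmetic progressions.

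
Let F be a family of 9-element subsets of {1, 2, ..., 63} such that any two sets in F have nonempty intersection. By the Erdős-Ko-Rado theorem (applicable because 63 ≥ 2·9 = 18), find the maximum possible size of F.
max |F| = C(62, 8) = 3381098545

The Erdős-Ko-Rado theorem states: for n ≥ 2k, an intersecting family of k-subsets of an n-element set has size at most C(n − 1, k − 1), with equality for 'star' families {A ⊆ [n] : |A| = k, i ∈ A} (fix an element i). For n = 63, k = 9: C(62, 8) = 3381098545.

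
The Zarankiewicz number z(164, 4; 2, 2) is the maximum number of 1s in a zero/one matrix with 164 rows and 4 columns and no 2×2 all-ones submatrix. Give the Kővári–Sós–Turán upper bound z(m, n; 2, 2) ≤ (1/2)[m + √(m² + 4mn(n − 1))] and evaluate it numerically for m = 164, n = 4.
z(164, 4; 2, 2) ≤ (1/2)[164 + √(164² + 4·164·4·3)] = (1/2)[164 + √34768] = 175.2309

Kővári–Sós–Turán: let r_1, ..., r_164 be the row sums and z = Σ r_i the total number of 1s. Each pair of columns can share at most one row with both entries 1 (else a 2×2 all-ones block appears), so Σ_i C(r_i, 2) ≤ C(4, 2) = 6. By convexity Σ_i C(r_i, 2) ≥ 164·C(z/164, 2) = z(z − 164)/(2·164), giving z² − 164z − 164·4·3 ≤ 0 and hence z ≤ (1/2)[164 + √(26896 + 4·1968)] = (1/2)[164 + √34768] ≈ (1/2)(164 + 186.4618) = 175.2309.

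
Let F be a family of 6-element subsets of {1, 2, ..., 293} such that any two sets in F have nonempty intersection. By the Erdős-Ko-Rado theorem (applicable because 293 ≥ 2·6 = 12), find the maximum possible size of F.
max |F| = C(292, 5) = 17091607968

The Erdős-Ko-Rado theorem states: for n ≥ 2k, an intersecting family of k-subsets of an n-element set has size at most C(n − 1, k − 1), with equality for 'star' families {A ⊆ [n] : |A| = k, i ∈ A} (fix an element i). For n = 293, k = 6: C(292, 5) = 17091607968.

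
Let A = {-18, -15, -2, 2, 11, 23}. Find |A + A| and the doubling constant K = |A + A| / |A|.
K = |A + A| / |A| = 20/6 = 10/3

Enumerate A + A = {a + b : a, b ∈ A}. With |A| = 6, there are |A|^2 = 36 ordered sum pairs; collecting distinct values, A + A = {-36, -33, -30, -20, -17, -16, -13, -7, -4, 0, 4, 5, 8, 9, 13, 21, 22, 25, 34, 46}, so |A + A| = 20. Thus K = 20/6 = 10/3. For comparison, the minimum possible |A + A| over all 6-element sets is 2·6 − 1 = 11 (so min K = 11/6), attained only by arithmetic progressions.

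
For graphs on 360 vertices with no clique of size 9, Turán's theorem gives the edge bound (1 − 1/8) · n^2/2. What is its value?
Turán density bound = (7/8) · 360^2/2 = 56700

Turán's theorem: ex(n, K_{r+1}) is achieved by the complete r-partite Turán graph T(n, r) with parts as balanced as possible, and is at most (1 − 1/r) · n^2/2. For r = 8, n = 360: the density bound is (7/8) · 129600/2 = 56700. Since 8 ∣ 360, the Turán graph T(360, 8) has parts of equal size 45, and its edge count e(T(360, 8)) = 56700 attains the density bound exactly.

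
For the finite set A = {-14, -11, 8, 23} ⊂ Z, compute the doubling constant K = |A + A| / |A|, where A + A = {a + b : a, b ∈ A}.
K = |A + A| / |A| = 10/4 = 5/2

Enumerate A + A = {a + b : a, b ∈ A}. With |A| = 4, there are |A|^2 = 16 ordered sum pairs; collecting distinct values, A + A = {-28, -25, -22, -6, -3, 9, 12, 16, 31, 46}, so |A + A| = 10. Thus K = 10/4 = 5/2. For comparison, the minimum possible |A + A| over all 4-element sets is 2·4 − 1 = 7 (so min K = 7/4), attained only by arithmetic progressions.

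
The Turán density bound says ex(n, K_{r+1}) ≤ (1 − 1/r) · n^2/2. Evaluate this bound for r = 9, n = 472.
Turán density bound = (8/9) · 472^2/2 = 891136/9 ≈ 99015.1111

Turán's theorem: ex(n, K_{r+1}) is achieved by the complete r-partite Turán graph T(n, r) with parts as balanced as possible, and is at most (1 − 1/r) · n^2/2. For r = 9, n = 472: the density bound is (8/9) · 222784/2 = 891136/9 ≈ 99015.1111. The integer-valued extremum is e(T(472, 9)) = 99014, which is strictly less than the density bound 891136/9 since 9 ∤ 472 (the parts of T(472, 9) cannot all be equal).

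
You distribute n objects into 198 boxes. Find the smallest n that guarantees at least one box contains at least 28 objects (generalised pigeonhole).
n = (28 − 1)·198 + 1 = 5347

By the generalised pigeonhole principle, to guarantee some box contains ≥ r objects we need more than (r − 1) · k objects total. Threshold: n = (r − 1) · k + 1. With r = 28 and k = 198: n = 27 · 198 + 1 = 5346 + 1 = 5347. For n = 5346 = 27 · 198, we can put exactly 27 objects in every box, avoiding 28 in any single one — so 5347 is tight.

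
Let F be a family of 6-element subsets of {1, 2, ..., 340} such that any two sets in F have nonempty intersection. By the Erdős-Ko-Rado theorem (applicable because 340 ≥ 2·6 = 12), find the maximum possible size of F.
max |F| = C(339, 5) = 36220057692

The Erdős-Ko-Rado theorem states: for n ≥ 2k, an intersecting family of k-subsets of an n-element set has size at most C(n − 1, k − 1), with equality for 'star' families {A ⊆ [n] : |A| = k, i ∈ A} (fix an element i). For n = 340, k = 6: C(339, 5) = 36220057692.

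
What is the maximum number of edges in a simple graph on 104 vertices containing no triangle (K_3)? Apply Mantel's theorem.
ex(104, K_3) = ⌊104^2/4⌋ = 2704

Mantel (1907): a triangle-free graph on n vertices has at most ⌊n^2/4⌋ edges, with equality for the complete bipartite graph K_{⌊n/2⌋, ⌈n/2⌉}. For n = 104: ⌊104^2/4⌋ = ⌊10816/4⌋ = 2704. The extremal graph is K_{52, 52}, which has 52·52 = 2704 edges.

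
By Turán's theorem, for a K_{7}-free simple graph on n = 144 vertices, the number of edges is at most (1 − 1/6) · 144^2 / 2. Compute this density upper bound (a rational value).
Turán density bound = (5/6) · 144^2/2 = 8640

Turán's theorem: ex(n, K_{r+1}) is achieved by the complete r-partite Turán graph T(n, r) with parts as balanced as possible, and is at most (1 − 1/r) · n^2/2. For r = 6, n = 144: the density bound is (5/6) · 20736/2 = 8640. Since 6 ∣ 144, the Turán graph T(144, 6) has parts of equal size 24, and its edge count e(T(144, 6)) = 8640 attains the density bound exactly.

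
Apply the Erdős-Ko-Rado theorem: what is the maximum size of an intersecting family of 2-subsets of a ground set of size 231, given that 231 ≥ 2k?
max |F| = C(230, 1) = 230

Erdős-Ko-Rado (1961): when n ≥ 2k, max |F| = C(n−1, k−1). The bound is attained by the star {A : i ∈ A} for any fixed i ∈ [n]. Here C(231−1, 2−1) = C(230, 1) = 230.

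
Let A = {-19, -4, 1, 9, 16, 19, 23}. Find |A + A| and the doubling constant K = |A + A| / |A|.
K = |A + A| / |A| = 26/7

Enumerate A + A = {a + b : a, b ∈ A}. With |A| = 7, there are |A|^2 = 49 ordered sum pairs; collecting distinct values, A + A = {-38, -23, -18, -10, -8, -3, 0, 2, 4, 5, 10, 12, 15, 17, 18, 19, 20, 24, 25, 28, 32, 35, 38, 39, 42, 46}, so |A + A| = 26. Thus K = 26/7. For comparison, the minimum possible |A + A| over all 7-element sets is 2·7 − 1 = 13 (so min K = 13/7), attained only by arithmetic progressions.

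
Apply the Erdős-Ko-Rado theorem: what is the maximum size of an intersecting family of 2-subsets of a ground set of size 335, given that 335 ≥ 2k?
max |F| = C(334, 1) = 334

The Erdős-Ko-Rado theorem states: for n ≥ 2k, an intersecting family of k-subsets of an n-element set has size at most C(n − 1, k − 1), with equality for 'star' families {A ⊆ [n] : |A| = k, i ∈ A} (fix an element i). For n = 335, k = 2: C(334, 1) = 334.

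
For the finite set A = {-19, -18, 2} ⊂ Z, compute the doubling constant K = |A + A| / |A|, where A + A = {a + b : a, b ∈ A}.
K = |A + A| / |A| = 6/3 = 2

Enumerate A + A = {a + b : a, b ∈ A}. With |A| = 3, there are |A|^2 = 9 ordered sum pairs; collecting distinct values, A + A = {-38, -37, -36, -17, -16, 4}, so |A + A| = 6. Thus K = 6/3 = 2. For comparison, the minimum possible |A + A| over all 3-element sets is 2·3 − 1 = 5 (so min K = 5/3), attained only by arithmetic progressions.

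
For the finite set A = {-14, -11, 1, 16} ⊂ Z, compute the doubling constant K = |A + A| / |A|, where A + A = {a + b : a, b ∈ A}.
K = |A + A| / |A| = 9/4

Enumerate A + A = {a + b : a, b ∈ A}. With |A| = 4, there are |A|^2 = 16 ordered sum pairs; collecting distinct values, A + A = {-28, -25, -22, -13, -10, 2, 5, 17, 32}, so |A + A| = 9. Thus K = 9/4. For comparison, the minimum possible |A + A| over all 4-element sets is 2·4 − 1 = 7 (so min K = 7/4), attained only by arithmetic progressions.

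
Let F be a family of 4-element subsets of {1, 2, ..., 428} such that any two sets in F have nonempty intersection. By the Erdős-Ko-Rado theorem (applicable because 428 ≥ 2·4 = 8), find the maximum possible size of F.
max |F| = C(427, 3) = 12884725

The Erdős-Ko-Rado theorem states: for n ≥ 2k, an intersecting family of k-subsets of an n-element set has size at most C(n − 1, k − 1), with equality for 'star' families {A ⊆ [n] : |A| = k, i ∈ A} (fix an element i). For n = 428, k = 4: C(427, 3) = 12884725.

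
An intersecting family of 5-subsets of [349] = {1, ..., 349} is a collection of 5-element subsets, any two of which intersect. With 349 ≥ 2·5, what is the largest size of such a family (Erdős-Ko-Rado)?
max |F| = C(348, 4) = 600610155

Erdős-Ko-Rado (1961): when n ≥ 2k, max |F| = C(n−1, k−1). The bound is attained by the star {A : i ∈ A} for any fixed i ∈ [n]. Here C(349−1, 5−1) = C(348, 4) = 600610155.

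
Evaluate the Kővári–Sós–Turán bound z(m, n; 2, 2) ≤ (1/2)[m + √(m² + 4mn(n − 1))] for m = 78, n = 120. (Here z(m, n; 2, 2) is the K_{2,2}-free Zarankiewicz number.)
z(78, 120; 2, 2) ≤ (1/2)[78 + √(78² + 4·78·120·119)] = (1/2)[78 + √4461444] = 1095.1065

Kővári–Sós–Turán: let r_1, ..., r_78 be the row sums and z = Σ r_i the total number of 1s. Each pair of columns can share at most one row with both entries 1 (else a 2×2 all-ones block appears), so Σ_i C(r_i, 2) ≤ C(120, 2) = 7140. By convexity Σ_i C(r_i, 2) ≥ 78·C(z/78, 2) = z(z − 78)/(2·78), giving z² − 78z − 78·120·119 ≤ 0 and hence z ≤ (1/2)[78 + √(6084 + 4·1113840)] = (1/2)[78 + √4461444] ≈ (1/2)(78 + 2112.2131) = 1095.1065.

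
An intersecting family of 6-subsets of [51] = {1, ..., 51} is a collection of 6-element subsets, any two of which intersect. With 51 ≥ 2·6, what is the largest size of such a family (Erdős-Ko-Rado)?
max |F| = C(50, 5) = 2118760

The Erdős-Ko-Rado theorem states: for n ≥ 2k, an intersecting family of k-subsets of an n-element set has size at most C(n − 1, k − 1), with equality for 'star' families {A ⊆ [n] : |A| = k, i ∈ A} (fix an element i). For n = 51, k = 6: C(50, 5) = 2118760.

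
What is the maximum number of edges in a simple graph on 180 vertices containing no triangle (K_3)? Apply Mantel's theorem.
ex(180, K_3) = ⌊180^2/4⌋ = 8100

Mantel (1907): a triangle-free graph on n vertices has at most ⌊n^2/4⌋ edges, with equality for the complete bipartite graph K_{⌊n/2⌋, ⌈n/2⌉}. For n = 180: ⌊180^2/4⌋ = ⌊32400/4⌋ = 8100. The extremal graph is K_{90, 90}, which has 90·90 = 8100 edges.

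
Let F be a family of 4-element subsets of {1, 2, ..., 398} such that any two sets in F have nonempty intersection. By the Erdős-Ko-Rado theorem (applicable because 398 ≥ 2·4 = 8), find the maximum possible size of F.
max |F| = C(397, 3) = 10349790

The Erdős-Ko-Rado theorem states: for n ≥ 2k, an intersecting family of k-subsets of an n-element set has size at most C(n − 1, k − 1), with equality for 'star' families {A ⊆ [n] : |A| = k, i ∈ A} (fix an element i). For n = 398, k = 4: C(397, 3) = 10349790.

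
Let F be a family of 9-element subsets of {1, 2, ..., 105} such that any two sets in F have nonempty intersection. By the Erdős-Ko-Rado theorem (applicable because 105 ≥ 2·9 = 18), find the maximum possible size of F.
max |F| = C(104, 8) = 257575523205

Erdős-Ko-Rado (1961): when n ≥ 2k, max |F| = C(n−1, k−1). The bound is attained by the star {A : i ∈ A} for any fixed i ∈ [n]. Here C(105−1, 9−1) = C(104, 8) = 257575523205.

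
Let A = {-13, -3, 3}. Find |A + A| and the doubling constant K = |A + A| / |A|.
K = |A + A| / |A| = 6/3 = 2

Enumerate A + A = {a + b : a, b ∈ A}. With |A| = 3, there are |A|^2 = 9 ordered sum pairs; collecting distinct values, A + A = {-26, -16, -10, -6, 0, 6}, so |A + A| = 6. Thus K = 6/3 = 2. For comparison, the minimum possible |A + A| over all 3-element sets is 2·3 − 1 = 5 (so min K = 5/3), attained only by arithmetic progressions.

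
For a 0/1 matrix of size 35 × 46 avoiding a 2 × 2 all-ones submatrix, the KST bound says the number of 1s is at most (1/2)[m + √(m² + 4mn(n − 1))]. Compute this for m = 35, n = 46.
z(35, 46; 2, 2) ≤ (1/2)[35 + √(35² + 4·35·46·45)] = (1/2)[35 + √291025] = 287.2337

Kővári–Sós–Turán: let r_1, ..., r_35 be the row sums and z = Σ r_i the total number of 1s. Each pair of columns can share at most one row with both entries 1 (else a 2×2 all-ones block appears), so Σ_i C(r_i, 2) ≤ C(46, 2) = 1035. By convexity Σ_i C(r_i, 2) ≥ 35·C(z/35, 2) = z(z − 35)/(2·35), giving z² − 35z − 35·46·45 ≤ 0 and hence z ≤ (1/2)[35 + √(1225 + 4·72450)] = (1/2)[35 + √291025] ≈ (1/2)(35 + 539.4673) = 287.2337.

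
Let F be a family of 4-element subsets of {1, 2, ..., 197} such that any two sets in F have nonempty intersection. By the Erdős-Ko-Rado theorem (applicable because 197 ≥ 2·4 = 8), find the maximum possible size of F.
max |F| = C(196, 3) = 1235780

The Erdős-Ko-Rado theorem states: for n ≥ 2k, an intersecting family of k-subsets of an n-element set has size at most C(n − 1, k − 1), with equality for 'star' families {A ⊆ [n] : |A| = k, i ∈ A} (fix an element i). For n = 197, k = 4: C(196, 3) = 1235780.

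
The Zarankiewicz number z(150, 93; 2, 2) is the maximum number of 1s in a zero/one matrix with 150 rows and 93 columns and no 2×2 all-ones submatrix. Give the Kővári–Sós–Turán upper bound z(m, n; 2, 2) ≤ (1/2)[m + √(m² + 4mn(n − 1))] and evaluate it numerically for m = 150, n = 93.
z(150, 93; 2, 2) ≤ (1/2)[150 + √(150² + 4·150·93·92)] = (1/2)[150 + √5156100] = 1210.3524

Kővári–Sós–Turán: let r_1, ..., r_150 be the row sums and z = Σ r_i the total number of 1s. Each pair of columns can share at most one row with both entries 1 (else a 2×2 all-ones block appears), so Σ_i C(r_i, 2) ≤ C(93, 2) = 4278. By convexity Σ_i C(r_i, 2) ≥ 150·C(z/150, 2) = z(z − 150)/(2·150), giving z² − 150z − 150·93·92 ≤ 0 and hence z ≤ (1/2)[150 + √(22500 + 4·1283400)] = (1/2)[150 + √5156100] ≈ (1/2)(150 + 2270.7047) = 1210.3524.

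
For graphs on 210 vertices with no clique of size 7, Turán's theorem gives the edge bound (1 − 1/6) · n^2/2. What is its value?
Turán density bound = (5/6) · 210^2/2 = 18375

Turán's theorem: ex(n, K_{r+1}) is achieved by the complete r-partite Turán graph T(n, r) with parts as balanced as possible, and is at most (1 − 1/r) · n^2/2. For r = 6, n = 210: the density bound is (5/6) · 44100/2 = 18375. Since 6 ∣ 210, the Turán graph T(210, 6) has parts of equal size 35, and its edge count e(T(210, 6)) = 18375 attains the density bound exactly.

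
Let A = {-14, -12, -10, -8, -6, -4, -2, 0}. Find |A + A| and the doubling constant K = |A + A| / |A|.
K = |A + A| / |A| = 15/8

Enumerate A + A = {a + b : a, b ∈ A}. With |A| = 8, there are |A|^2 = 64 ordered sum pairs; collecting distinct values, A + A = {-28, -26, -24, -22, -20, -18, -16, -14, -12, -10, -8, -6, -4, -2, 0}, so |A + A| = 15. Thus K = 15/8. Here |A + A| = 2|A| − 1 = 15, the minimum possible — so K = 15/8 is minimal, which holds iff A is an arithmetic progression.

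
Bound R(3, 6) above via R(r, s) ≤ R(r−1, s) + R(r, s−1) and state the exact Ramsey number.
R(3, 6) ≤ R(2, 6) + R(3, 5) = 6 + 14 = 20; exact value R(3, 6) = 18.

The Erdős–Szekeres recurrence R(r, s) ≤ R(r−1, s) + R(r, s−1) applied to (r, s) = (3, 6) gives
  R(3, 6) ≤ R(2, 6) + R(3, 5) = 6 + 14 = 20.
(Recall R(2, k) = k and R is symmetric.) The recurrence is not tight here (it gives 20, but the exact value is R(3, 6) = 18); the tight upper bound requires a sharper argument than the simple recurrence, combined with a lower-bound construction on K_{17}.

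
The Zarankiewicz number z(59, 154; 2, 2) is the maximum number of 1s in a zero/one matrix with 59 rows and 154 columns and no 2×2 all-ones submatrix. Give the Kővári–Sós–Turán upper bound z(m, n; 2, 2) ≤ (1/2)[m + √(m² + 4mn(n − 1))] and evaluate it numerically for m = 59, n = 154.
z(59, 154; 2, 2) ≤ (1/2)[59 + √(59² + 4·59·154·153)] = (1/2)[59 + √5564113] = 1208.9186

Kővári–Sós–Turán: let r_1, ..., r_59 be the row sums and z = Σ r_i the total number of 1s. Each pair of columns can share at most one row with both entries 1 (else a 2×2 all-ones block appears), so Σ_i C(r_i, 2) ≤ C(154, 2) = 11781. By convexity Σ_i C(r_i, 2) ≥ 59·C(z/59, 2) = z(z − 59)/(2·59), giving z² − 59z − 59·154·153 ≤ 0 and hence z ≤ (1/2)[59 + √(3481 + 4·1390158)] = (1/2)[59 + √5564113] ≈ (1/2)(59 + 2358.8372) = 1208.9186.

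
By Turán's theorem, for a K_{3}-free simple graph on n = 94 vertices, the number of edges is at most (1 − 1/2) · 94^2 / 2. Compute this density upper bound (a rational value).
Turán density bound = (1/2) · 94^2/2 = 2209

Turán's theorem: ex(n, K_{r+1}) is achieved by the complete r-partite Turán graph T(n, r) with parts as balanced as possible, and is at most (1 − 1/r) · n^2/2. For r = 2, n = 94: the density bound is (1/2) · 8836/2 = 2209. Since 2 ∣ 94, the Turán graph T(94, 2) has parts of equal size 47, and its edge count e(T(94, 2)) = 2209 attains the density bound exactly.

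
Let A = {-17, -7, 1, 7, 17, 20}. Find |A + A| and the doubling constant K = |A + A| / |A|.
K = |A + A| / |A| = 20/6 = 10/3

Enumerate A + A = {a + b : a, b ∈ A}. With |A| = 6, there are |A|^2 = 36 ordered sum pairs; collecting distinct values, A + A = {-34, -24, -16, -14, -10, -6, 0, 2, 3, 8, 10, 13, 14, 18, 21, 24, 27, 34, 37, 40}, so |A + A| = 20. Thus K = 20/6 = 10/3. For comparison, the minimum possible |A + A| over all 6-element sets is 2·6 − 1 = 11 (so min K = 11/6), attained only by arithmetic progressions.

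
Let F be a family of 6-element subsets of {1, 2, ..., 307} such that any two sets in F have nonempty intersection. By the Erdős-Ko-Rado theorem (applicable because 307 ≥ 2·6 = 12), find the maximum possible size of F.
max |F| = C(306, 5) = 21635312616

The Erdős-Ko-Rado theorem states: for n ≥ 2k, an intersecting family of k-subsets of an n-element set has size at most C(n − 1, k − 1), with equality for 'star' families {A ⊆ [n] : |A| = k, i ∈ A} (fix an element i). For n = 307, k = 6: C(306, 5) = 21635312616.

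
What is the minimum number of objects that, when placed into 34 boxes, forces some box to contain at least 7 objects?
n = (7 − 1)·34 + 1 = 205

By the generalised pigeonhole principle, to guarantee some box contains ≥ r objects we need more than (r − 1) · k objects total. Threshold: n = (r − 1) · k + 1. With r = 7 and k = 34: n = 6 · 34 + 1 = 204 + 1 = 205. For n = 204 = 6 · 34, we can put exactly 6 objects in every box, avoiding 7 in any single one — so 205 is tight.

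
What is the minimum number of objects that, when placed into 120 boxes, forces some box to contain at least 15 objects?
n = (15 − 1)·120 + 1 = 1681

By the generalised pigeonhole principle, to guarantee some box contains ≥ r objects we need more than (r − 1) · k objects total. Threshold: n = (r − 1) · k + 1. With r = 15 and k = 120: n = 14 · 120 + 1 = 1680 + 1 = 1681. For n = 1680 = 14 · 120, we can put exactly 14 objects in every box, avoiding 15 in any single one — so 1681 is tight.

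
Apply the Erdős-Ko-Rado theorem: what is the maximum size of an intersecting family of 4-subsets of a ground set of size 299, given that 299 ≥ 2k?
max |F| = C(298, 3) = 4366296

The Erdős-Ko-Rado theorem states: for n ≥ 2k, an intersecting family of k-subsets of an n-element set has size at most C(n − 1, k − 1), with equality for 'star' families {A ⊆ [n] : |A| = k, i ∈ A} (fix an element i). For n = 299, k = 4: C(298, 3) = 4366296.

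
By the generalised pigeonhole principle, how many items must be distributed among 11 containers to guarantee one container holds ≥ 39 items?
n = (39 − 1)·11 + 1 = 419

By the generalised pigeonhole principle, to guarantee some box contains ≥ r objects we need more than (r − 1) · k objects total. Threshold: n = (r − 1) · k + 1. With r = 39 and k = 11: n = 38 · 11 + 1 = 418 + 1 = 419. For n = 418 = 38 · 11, we can put exactly 38 objects in every box, avoiding 39 in any single one — so 419 is tight.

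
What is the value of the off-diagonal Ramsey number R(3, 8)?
R(3, 8) = 28

Lower bound: an explicit 2-colouring of K_{27} (typically a Paley-type or other structured construction) avoids a red K_3 and a blue K_8, showing R(3, 8) > 27.
Upper bound: the simple Erdős–Szekeres recurrence only gives R(3, 8) ≤ 31; the tight bound R(3, 8) ≤ 28 requires a sharper case analysis (or computer search) of 2-colourings of K_{28}.
Hence R(3, 8) = 28.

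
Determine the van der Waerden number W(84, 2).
W(84, 2) = 84 + 1 = 85

A 2-term AP is any pair of integers, so a monochromatic 2-AP exists iff some colour is used at least twice. With 84 colours, the colouring i ↦ i on {1, ..., 84} uses each colour once, avoiding any monochromatic pair, so W(84, 2) > 84. For {1, ..., 85}, pigeonhole forces two integers of the same colour, which form a monochromatic 2-AP. Hence W(84, 2) = 85.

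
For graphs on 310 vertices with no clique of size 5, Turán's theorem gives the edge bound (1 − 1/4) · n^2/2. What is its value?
Turán density bound = (3/4) · 310^2/2 = 72075/2 ≈ 36037.5

Turán's theorem: ex(n, K_{r+1}) is achieved by the complete r-partite Turán graph T(n, r) with parts as balanced as possible, and is at most (1 − 1/r) · n^2/2. For r = 4, n = 310: the density bound is (3/4) · 96100/2 = 72075/2 ≈ 36037.5. The integer-valued extremum is e(T(310, 4)) = 36037, which is strictly less than the density bound 72075/2 since 4 ∤ 310 (the parts of T(310, 4) cannot all be equal).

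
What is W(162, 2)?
W(162, 2) = 162 + 1 = 163

A 2-term AP is any pair of integers, so a monochromatic 2-AP exists iff some colour is used at least twice. With 162 colours, the colouring i ↦ i on {1, ..., 162} uses each colour once, avoiding any monochromatic pair, so W(162, 2) > 162. For {1, ..., 163}, pigeonhole forces two integers of the same colour, which form a monochromatic 2-AP. Hence W(162, 2) = 163.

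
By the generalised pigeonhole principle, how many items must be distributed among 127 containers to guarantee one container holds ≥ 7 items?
n = (7 − 1)·127 + 1 = 763

By the generalised pigeonhole principle, to guarantee some box contains ≥ r objects we need more than (r − 1) · k objects total. Threshold: n = (r − 1) · k + 1. With r = 7 and k = 127: n = 6 · 127 + 1 = 762 + 1 = 763. For n = 762 = 6 · 127, we can put exactly 6 objects in every box, avoiding 7 in any single one — so 763 is tight.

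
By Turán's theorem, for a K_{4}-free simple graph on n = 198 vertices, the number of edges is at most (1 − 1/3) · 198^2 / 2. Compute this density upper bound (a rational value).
Turán density bound = (2/3) · 198^2/2 = 13068

Turán's theorem: ex(n, K_{r+1}) is achieved by the complete r-partite Turán graph T(n, r) with parts as balanced as possible, and is at most (1 − 1/r) · n^2/2. For r = 3, n = 198: the density bound is (2/3) · 39204/2 = 13068. Since 3 ∣ 198, the Turán graph T(198, 3) has parts of equal size 66, and its edge count e(T(198, 3)) = 13068 attains the density bound exactly.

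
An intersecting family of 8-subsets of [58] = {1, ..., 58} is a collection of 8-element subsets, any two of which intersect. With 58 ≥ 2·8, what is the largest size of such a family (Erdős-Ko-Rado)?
max |F| = C(57, 7) = 264385836

Erdős-Ko-Rado (1961): when n ≥ 2k, max |F| = C(n−1, k−1). The bound is attained by the star {A : i ∈ A} for any fixed i ∈ [n]. Here C(58−1, 8−1) = C(57, 7) = 264385836.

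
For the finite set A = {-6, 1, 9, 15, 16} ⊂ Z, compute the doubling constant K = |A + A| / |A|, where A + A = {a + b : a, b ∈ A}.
K = |A + A| / |A| = 14/5

Enumerate A + A = {a + b : a, b ∈ A}. With |A| = 5, there are |A|^2 = 25 ordered sum pairs; collecting distinct values, A + A = {-12, -5, 2, 3, 9, 10, 16, 17, 18, 24, 25, 30, 31, 32}, so |A + A| = 14. Thus K = 14/5. For comparison, the minimum possible |A + A| over all 5-element sets is 2·5 − 1 = 9 (so min K = 9/5), attained only by arithmetic progressions.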